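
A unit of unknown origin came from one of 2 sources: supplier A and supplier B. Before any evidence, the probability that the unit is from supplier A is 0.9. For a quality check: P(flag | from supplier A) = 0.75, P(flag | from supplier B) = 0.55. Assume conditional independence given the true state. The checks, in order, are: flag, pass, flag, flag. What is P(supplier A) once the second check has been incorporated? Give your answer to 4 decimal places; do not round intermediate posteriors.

Each posterior becomes the prior for the next update.
After 'flag': P(supplier A) = 0.75·0.9000 / (0.75·0.9000 + 0.55·0.1000) ≈ 0.9247
After 'pass': P(supplier A) = 0.25·0.9247 / (0.25·0.9247 + 0.45·0.0753) ≈ 0.8721

0.8721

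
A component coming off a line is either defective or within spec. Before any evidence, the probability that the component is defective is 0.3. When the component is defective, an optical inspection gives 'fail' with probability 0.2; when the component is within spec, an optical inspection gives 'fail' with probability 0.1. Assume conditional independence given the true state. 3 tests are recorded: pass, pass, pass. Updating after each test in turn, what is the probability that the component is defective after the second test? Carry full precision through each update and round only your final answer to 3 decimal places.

After 'pass': P(defective) = 0.8·0.3000 / (0.8·0.3000 + 0.9·0.7000) ≈ 0.2759
After 'pass': P(defective) = 0.8·0.2759 / (0.8·0.2759 + 0.9·0.7241) ≈ 0.2530

0.253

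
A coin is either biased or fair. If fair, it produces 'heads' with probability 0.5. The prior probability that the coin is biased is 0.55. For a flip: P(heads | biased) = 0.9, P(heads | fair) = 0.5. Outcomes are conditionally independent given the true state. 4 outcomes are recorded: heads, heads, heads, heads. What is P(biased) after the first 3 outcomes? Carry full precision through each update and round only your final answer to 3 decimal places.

0.877

Apply Bayes' rule sequentially, carrying P(biased) forward.
After 'heads': P(biased) = 0.9·0.5500 / (0.9·0.5500 + 0.5·0.4500) ≈ 0.6875
After 'heads': P(biased) = 0.9·0.6875 / (0.9·0.6875 + 0.5·0.3125) ≈ 0.7984
After 'heads': P(biased) = 0.9·0.7984 / (0.9·0.7984 + 0.5·0.2016) ≈ 0.8770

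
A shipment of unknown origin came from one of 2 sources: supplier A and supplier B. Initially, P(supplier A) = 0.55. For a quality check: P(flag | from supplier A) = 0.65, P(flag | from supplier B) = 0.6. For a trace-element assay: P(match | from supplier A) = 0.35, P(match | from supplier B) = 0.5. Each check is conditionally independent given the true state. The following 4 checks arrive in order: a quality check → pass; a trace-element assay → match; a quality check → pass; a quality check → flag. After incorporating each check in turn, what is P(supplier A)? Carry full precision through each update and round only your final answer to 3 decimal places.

After a quality check='pass': P(supplier A) = 0.35·0.5500 / (0.35·0.5500 + 0.4·0.4500) ≈ 0.5168
After a trace-element assay='match': P(supplier A) = 0.35·0.5168 / (0.35·0.5168 + 0.5·0.4832) ≈ 0.4281
After a quality check='pass': P(supplier A) = 0.35·0.4281 / (0.35·0.4281 + 0.4·0.5719) ≈ 0.3958
After a quality check='flag': P(supplier A) = 0.65·0.3958 / (0.65·0.3958 + 0.6·0.6042) ≈ 0.4151

0.415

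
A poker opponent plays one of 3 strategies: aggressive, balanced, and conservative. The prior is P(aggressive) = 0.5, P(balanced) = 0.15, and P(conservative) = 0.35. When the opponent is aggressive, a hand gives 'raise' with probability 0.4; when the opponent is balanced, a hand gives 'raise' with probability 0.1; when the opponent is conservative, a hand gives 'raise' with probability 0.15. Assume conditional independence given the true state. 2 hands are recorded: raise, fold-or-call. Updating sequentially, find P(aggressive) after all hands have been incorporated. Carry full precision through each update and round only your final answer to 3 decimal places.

After 'raise': normaliser = 0.4·0.5000 + 0.1·0.1500 + 0.15·0.3500; P(aggressive) ≈ 0.7477, P(balanced) ≈ 0.0561, P(conservative) ≈ 0.1963
After 'fold-or-call': normaliser = 0.6·0.7477 + 0.9·0.0561 + 0.85·0.1963; P(aggressive) ≈ 0.6737, P(balanced) ≈ 0.0758, P(conservative) ≈ 0.2505

0.674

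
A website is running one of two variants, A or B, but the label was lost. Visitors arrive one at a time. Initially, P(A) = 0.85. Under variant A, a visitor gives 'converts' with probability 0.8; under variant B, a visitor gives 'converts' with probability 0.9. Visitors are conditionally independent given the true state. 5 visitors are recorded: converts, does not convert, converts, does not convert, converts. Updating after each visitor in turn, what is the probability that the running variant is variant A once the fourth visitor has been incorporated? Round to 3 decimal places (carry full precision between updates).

After 'converts': P(A) = 0.8·0.8500 / (0.8·0.8500 + 0.9·0.1500) ≈ 0.8344
After 'does not convert': P(A) = 0.2·0.8344 / (0.2·0.8344 + 0.1·0.1656) ≈ 0.9097
After 'converts': P(A) = 0.8·0.9097 / (0.8·0.9097 + 0.9·0.0903) ≈ 0.8995
After 'does not convert': P(A) = 0.2·0.8995 / (0.2·0.8995 + 0.1·0.1005) ≈ 0.9471

0.947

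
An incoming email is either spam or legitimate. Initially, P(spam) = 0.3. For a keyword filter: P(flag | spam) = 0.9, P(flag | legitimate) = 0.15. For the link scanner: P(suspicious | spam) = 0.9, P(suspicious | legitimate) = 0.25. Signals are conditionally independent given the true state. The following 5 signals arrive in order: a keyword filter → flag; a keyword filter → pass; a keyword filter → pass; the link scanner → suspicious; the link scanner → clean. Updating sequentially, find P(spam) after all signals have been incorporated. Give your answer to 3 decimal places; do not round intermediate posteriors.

0.017

Apply Bayes' rule sequentially, carrying P(spam) forward.
After a keyword filter='flag': P(spam) = 0.9·0.3000 / (0.9·0.3000 + 0.15·0.7000) ≈ 0.7200
After a keyword filter='pass': P(spam) = 0.1·0.7200 / (0.1·0.7200 + 0.85·0.2800) ≈ 0.2323
After a keyword filter='pass': P(spam) = 0.1·0.2323 / (0.1·0.2323 + 0.85·0.7677) ≈ 0.0344
After the link scanner='suspicious': P(spam) = 0.9·0.0344 / (0.9·0.0344 + 0.25·0.9656) ≈ 0.1136
After the link scanner='clean': P(spam) = 0.1·0.1136 / (0.1·0.1136 + 0.75·0.8864) ≈ 0.0168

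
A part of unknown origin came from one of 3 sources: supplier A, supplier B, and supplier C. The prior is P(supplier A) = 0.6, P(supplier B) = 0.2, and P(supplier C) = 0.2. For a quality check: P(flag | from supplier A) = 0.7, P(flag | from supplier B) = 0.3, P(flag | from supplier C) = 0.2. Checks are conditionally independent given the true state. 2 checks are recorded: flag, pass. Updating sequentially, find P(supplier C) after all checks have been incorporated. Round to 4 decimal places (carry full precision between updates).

After 'flag': normaliser = 0.7·0.6000 + 0.3·0.2000 + 0.2·0.2000; P(supplier A) ≈ 0.8077, P(supplier B) ≈ 0.1154, P(supplier C) ≈ 0.0769
After 'pass': normaliser = 0.3·0.8077 + 0.7·0.1154 + 0.8·0.0769; P(supplier A) ≈ 0.6300, P(supplier B) ≈ 0.2100, P(supplier C) ≈ 0.1600

0.1600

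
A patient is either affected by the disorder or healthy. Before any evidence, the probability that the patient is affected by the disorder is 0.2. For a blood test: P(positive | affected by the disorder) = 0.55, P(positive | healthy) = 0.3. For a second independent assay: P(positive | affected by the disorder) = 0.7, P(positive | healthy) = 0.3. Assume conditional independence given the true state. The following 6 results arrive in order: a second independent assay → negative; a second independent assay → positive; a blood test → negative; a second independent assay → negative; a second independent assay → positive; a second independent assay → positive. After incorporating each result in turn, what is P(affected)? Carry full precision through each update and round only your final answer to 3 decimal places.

Each posterior becomes the prior for the next update.
After a second independent assay='negative': P(affected) = 0.3·0.2000 / (0.3·0.2000 + 0.7·0.8000) ≈ 0.0968
After a second independent assay='positive': P(affected) = 0.7·0.0968 / (0.7·0.0968 + 0.3·0.9032) ≈ 0.2000
After a blood test='negative': P(affected) = 0.45·0.2000 / (0.45·0.2000 + 0.7·0.8000) ≈ 0.1385
After a second independent assay='negative': P(affected) = 0.3·0.1385 / (0.3·0.1385 + 0.7·0.8615) ≈ 0.0644
After a second independent assay='positive': P(affected) = 0.7·0.0644 / (0.7·0.0644 + 0.3·0.9356) ≈ 0.1385
After a second independent assay='positive': P(affected) = 0.7·0.1385 / (0.7·0.1385 + 0.3·0.8615) ≈ 0.2727

0.273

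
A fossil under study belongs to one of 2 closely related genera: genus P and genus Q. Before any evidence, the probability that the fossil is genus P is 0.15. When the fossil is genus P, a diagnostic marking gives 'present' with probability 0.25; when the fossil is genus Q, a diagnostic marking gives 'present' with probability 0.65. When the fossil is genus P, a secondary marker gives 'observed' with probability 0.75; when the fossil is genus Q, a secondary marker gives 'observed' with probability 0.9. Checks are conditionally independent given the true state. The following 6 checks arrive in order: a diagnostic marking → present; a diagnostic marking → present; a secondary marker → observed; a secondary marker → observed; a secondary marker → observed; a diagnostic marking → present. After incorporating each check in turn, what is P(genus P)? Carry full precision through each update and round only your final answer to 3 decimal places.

0.006

Each posterior becomes the prior for the next update.
After a diagnostic marking='present': P(genus P) = 0.25·0.1500 / (0.25·0.1500 + 0.65·0.8500) ≈ 0.0636
After a diagnostic marking='present': P(genus P) = 0.25·0.0636 / (0.25·0.0636 + 0.65·0.9364) ≈ 0.0254
After a secondary marker='observed': P(genus P) = 0.75·0.0254 / (0.75·0.0254 + 0.9·0.9746) ≈ 0.0213
After a secondary marker='observed': P(genus P) = 0.75·0.0213 / (0.75·0.0213 + 0.9·0.9787) ≈ 0.0178
After a secondary marker='observed': P(genus P) = 0.75·0.0178 / (0.75·0.0178 + 0.9·0.9822) ≈ 0.0149
After a diagnostic marking='present': P(genus P) = 0.25·0.0149 / (0.25·0.0149 + 0.65·0.9851) ≈ 0.0058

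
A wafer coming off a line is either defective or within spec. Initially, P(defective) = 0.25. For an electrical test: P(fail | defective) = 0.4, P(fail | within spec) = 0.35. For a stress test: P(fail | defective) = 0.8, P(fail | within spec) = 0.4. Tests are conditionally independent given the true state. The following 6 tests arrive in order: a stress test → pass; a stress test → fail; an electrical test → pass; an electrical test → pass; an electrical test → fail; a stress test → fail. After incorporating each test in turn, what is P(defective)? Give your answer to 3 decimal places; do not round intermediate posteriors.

After a stress test='pass': P(defective) = 0.2·0.2500 / (0.2·0.2500 + 0.6·0.7500) ≈ 0.1000
After a stress test='fail': P(defective) = 0.8·0.1000 / (0.8·0.1000 + 0.4·0.9000) ≈ 0.1818
After an electrical test='pass': P(defective) = 0.6·0.1818 / (0.6·0.1818 + 0.65·0.8182) ≈ 0.1702
After an electrical test='pass': P(defective) = 0.6·0.1702 / (0.6·0.1702 + 0.65·0.8298) ≈ 0.1592
After an electrical test='fail': P(defective) = 0.4·0.1592 / (0.4·0.1592 + 0.35·0.8408) ≈ 0.1779
After a stress test='fail': P(defective) = 0.8·0.1779 / (0.8·0.1779 + 0.4·0.8221) ≈ 0.3021

0.302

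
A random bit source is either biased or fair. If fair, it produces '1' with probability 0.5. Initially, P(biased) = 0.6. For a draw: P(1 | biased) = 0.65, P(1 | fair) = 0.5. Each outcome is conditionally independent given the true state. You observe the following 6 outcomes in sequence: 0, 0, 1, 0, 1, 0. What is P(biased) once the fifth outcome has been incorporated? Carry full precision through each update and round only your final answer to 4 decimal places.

After '0': P(biased) = 0.35·0.6000 / (0.35·0.6000 + 0.5·0.4000) ≈ 0.5122
After '0': P(biased) = 0.35·0.5122 / (0.35·0.5122 + 0.5·0.4878) ≈ 0.4236
After '1': P(biased) = 0.65·0.4236 / (0.65·0.4236 + 0.5·0.5764) ≈ 0.4886
After '0': P(biased) = 0.35·0.4886 / (0.35·0.4886 + 0.5·0.5114) ≈ 0.4008
After '1': P(biased) = 0.65·0.4008 / (0.65·0.4008 + 0.5·0.5992) ≈ 0.4651

0.4651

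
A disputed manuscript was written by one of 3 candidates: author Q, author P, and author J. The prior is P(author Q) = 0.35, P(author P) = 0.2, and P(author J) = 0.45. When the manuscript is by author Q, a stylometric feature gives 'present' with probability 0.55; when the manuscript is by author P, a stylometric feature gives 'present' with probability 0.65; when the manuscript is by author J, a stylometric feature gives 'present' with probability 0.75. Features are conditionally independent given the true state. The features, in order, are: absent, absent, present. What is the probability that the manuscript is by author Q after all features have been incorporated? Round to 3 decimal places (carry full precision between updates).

Each posterior becomes the prior for the next update.
After 'absent': normaliser = 0.45·0.3500 + 0.35·0.2000 + 0.25·0.4500; P(author Q) ≈ 0.4632, P(author P) ≈ 0.2059, P(author J) ≈ 0.3309
After 'absent': normaliser = 0.45·0.4632 + 0.35·0.2059 + 0.25·0.3309; P(author Q) ≈ 0.5739, P(author P) ≈ 0.1984, P(author J) ≈ 0.2277
After 'present': normaliser = 0.55·0.5739 + 0.65·0.1984 + 0.75·0.2277; P(author Q) ≈ 0.5129, P(author P) ≈ 0.2095, P(author J) ≈ 0.2775

0.513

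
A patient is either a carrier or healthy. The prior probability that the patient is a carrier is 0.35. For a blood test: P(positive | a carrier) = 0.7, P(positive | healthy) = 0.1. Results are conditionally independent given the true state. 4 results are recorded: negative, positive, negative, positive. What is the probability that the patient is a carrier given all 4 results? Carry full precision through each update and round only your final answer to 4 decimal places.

0.7457

After 'negative': P(carrier) = 0.3·0.3500 / (0.3·0.3500 + 0.9·0.6500) ≈ 0.1522
After 'positive': P(carrier) = 0.7·0.1522 / (0.7·0.1522 + 0.1·0.8478) ≈ 0.5568
After 'negative': P(carrier) = 0.3·0.5568 / (0.3·0.5568 + 0.9·0.4432) ≈ 0.2952
After 'positive': P(carrier) = 0.7·0.2952 / (0.7·0.2952 + 0.1·0.7048) ≈ 0.7457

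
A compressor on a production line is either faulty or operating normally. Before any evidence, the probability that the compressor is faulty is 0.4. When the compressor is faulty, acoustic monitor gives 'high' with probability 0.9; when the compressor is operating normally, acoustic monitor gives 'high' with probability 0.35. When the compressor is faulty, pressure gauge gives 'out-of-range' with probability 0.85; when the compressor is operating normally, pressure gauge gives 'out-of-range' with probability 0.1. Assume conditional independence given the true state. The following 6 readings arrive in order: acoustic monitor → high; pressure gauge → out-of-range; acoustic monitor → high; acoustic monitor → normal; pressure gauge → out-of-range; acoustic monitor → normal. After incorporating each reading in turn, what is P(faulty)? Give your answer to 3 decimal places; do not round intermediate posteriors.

0.883

After acoustic monitor='high': P(faulty) = 0.9·0.4000 / (0.9·0.4000 + 0.35·0.6000) ≈ 0.6316
After pressure gauge='out-of-range': P(faulty) = 0.85·0.6316 / (0.85·0.6316 + 0.1·0.3684) ≈ 0.9358
After acoustic monitor='high': P(faulty) = 0.9·0.9358 / (0.9·0.9358 + 0.35·0.0642) ≈ 0.9740
After acoustic monitor='normal': P(faulty) = 0.1·0.9740 / (0.1·0.9740 + 0.65·0.0260) ≈ 0.8522
After pressure gauge='out-of-range': P(faulty) = 0.85·0.8522 / (0.85·0.8522 + 0.1·0.1478) ≈ 0.9800
After acoustic monitor='normal': P(faulty) = 0.1·0.9800 / (0.1·0.9800 + 0.65·0.0200) ≈ 0.8829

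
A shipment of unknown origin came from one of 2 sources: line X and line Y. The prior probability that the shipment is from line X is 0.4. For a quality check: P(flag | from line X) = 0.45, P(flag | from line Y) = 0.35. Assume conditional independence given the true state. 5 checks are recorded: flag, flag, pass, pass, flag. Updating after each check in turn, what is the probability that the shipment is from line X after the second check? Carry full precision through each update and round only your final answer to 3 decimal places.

0.524

After 'flag': P(line X) = 0.45·0.4000 / (0.45·0.4000 + 0.35·0.6000) ≈ 0.4615
After 'flag': P(line X) = 0.45·0.4615 / (0.45·0.4615 + 0.35·0.5385) ≈ 0.5243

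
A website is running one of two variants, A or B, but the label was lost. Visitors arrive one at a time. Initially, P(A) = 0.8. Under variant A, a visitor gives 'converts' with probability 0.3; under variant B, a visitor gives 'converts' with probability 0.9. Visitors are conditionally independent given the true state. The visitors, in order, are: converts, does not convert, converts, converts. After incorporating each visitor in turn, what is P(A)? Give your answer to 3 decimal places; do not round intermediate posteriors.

0.509

After 'converts': P(A) = 0.3·0.8000 / (0.3·0.8000 + 0.9·0.2000) ≈ 0.5714
After 'does not convert': P(A) = 0.7·0.5714 / (0.7·0.5714 + 0.1·0.4286) ≈ 0.9032
After 'converts': P(A) = 0.3·0.9032 / (0.3·0.9032 + 0.9·0.0968) ≈ 0.7568
After 'converts': P(A) = 0.3·0.7568 / (0.3·0.7568 + 0.9·0.2432) ≈ 0.5091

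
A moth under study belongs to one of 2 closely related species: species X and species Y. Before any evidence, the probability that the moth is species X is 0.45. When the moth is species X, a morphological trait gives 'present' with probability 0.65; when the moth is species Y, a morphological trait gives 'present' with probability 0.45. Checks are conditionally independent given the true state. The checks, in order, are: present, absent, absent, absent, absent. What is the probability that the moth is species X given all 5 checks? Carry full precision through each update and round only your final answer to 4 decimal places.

0.1623

After 'present': P(species X) = 0.65·0.4500 / (0.65·0.4500 + 0.45·0.5500) ≈ 0.5417
After 'absent': P(species X) = 0.35·0.5417 / (0.35·0.5417 + 0.55·0.4583) ≈ 0.4292
After 'absent': P(species X) = 0.35·0.4292 / (0.35·0.4292 + 0.55·0.5708) ≈ 0.3237
After 'absent': P(species X) = 0.35·0.3237 / (0.35·0.3237 + 0.55·0.6763) ≈ 0.2335
After 'absent': P(species X) = 0.35·0.2335 / (0.35·0.2335 + 0.55·0.7665) ≈ 0.1623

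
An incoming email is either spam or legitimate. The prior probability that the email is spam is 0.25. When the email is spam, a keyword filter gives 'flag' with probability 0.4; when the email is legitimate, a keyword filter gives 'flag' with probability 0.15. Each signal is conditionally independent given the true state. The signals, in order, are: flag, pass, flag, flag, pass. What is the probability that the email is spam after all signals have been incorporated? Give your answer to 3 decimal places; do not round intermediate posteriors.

After 'flag': P(spam) = 0.4·0.2500 / (0.4·0.2500 + 0.15·0.7500) ≈ 0.4706
After 'pass': P(spam) = 0.6·0.4706 / (0.6·0.4706 + 0.85·0.5294) ≈ 0.3855
After 'flag': P(spam) = 0.4·0.3855 / (0.4·0.3855 + 0.15·0.6145) ≈ 0.6259
After 'flag': P(spam) = 0.4·0.6259 / (0.4·0.6259 + 0.15·0.3741) ≈ 0.8169
After 'pass': P(spam) = 0.6·0.8169 / (0.6·0.8169 + 0.85·0.1831) ≈ 0.7590

0.759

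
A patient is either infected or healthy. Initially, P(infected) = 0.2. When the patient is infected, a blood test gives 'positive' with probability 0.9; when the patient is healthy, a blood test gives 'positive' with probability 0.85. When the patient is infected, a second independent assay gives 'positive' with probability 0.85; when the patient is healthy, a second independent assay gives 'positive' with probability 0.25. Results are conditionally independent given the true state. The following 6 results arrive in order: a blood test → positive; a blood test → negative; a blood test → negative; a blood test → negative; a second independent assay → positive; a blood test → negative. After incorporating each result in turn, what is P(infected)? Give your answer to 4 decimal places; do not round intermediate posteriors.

0.1509

After a blood test='positive': P(infected) = 0.9·0.2000 / (0.9·0.2000 + 0.85·0.8000) ≈ 0.2093
After a blood test='negative': P(infected) = 0.1·0.2093 / (0.1·0.2093 + 0.15·0.7907) ≈ 0.1500
After a blood test='negative': P(infected) = 0.1·0.1500 / (0.1·0.1500 + 0.15·0.8500) ≈ 0.1053
After a blood test='negative': P(infected) = 0.1·0.1053 / (0.1·0.1053 + 0.15·0.8947) ≈ 0.0727
After a second independent assay='positive': P(infected) = 0.85·0.0727 / (0.85·0.0727 + 0.25·0.9273) ≈ 0.2105
After a blood test='negative': P(infected) = 0.1·0.2105 / (0.1·0.2105 + 0.15·0.7895) ≈ 0.1509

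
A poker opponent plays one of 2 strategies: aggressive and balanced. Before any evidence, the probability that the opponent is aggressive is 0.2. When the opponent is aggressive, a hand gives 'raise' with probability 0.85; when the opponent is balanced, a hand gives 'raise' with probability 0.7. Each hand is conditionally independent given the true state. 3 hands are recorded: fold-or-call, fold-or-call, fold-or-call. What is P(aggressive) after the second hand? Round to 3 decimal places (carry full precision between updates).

0.059

After 'fold-or-call': P(aggressive) = 0.15·0.2000 / (0.15·0.2000 + 0.3·0.8000) ≈ 0.1111
After 'fold-or-call': P(aggressive) = 0.15·0.1111 / (0.15·0.1111 + 0.3·0.8889) ≈ 0.0588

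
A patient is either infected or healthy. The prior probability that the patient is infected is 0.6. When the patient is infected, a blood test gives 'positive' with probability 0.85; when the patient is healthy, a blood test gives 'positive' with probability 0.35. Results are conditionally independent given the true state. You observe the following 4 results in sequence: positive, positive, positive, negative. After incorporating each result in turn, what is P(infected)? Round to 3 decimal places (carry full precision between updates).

After 'positive': P(infected) = 0.85·0.6000 / (0.85·0.6000 + 0.35·0.4000) ≈ 0.7846
After 'positive': P(infected) = 0.85·0.7846 / (0.85·0.7846 + 0.35·0.2154) ≈ 0.8984
After 'positive': P(infected) = 0.85·0.8984 / (0.85·0.8984 + 0.35·0.1016) ≈ 0.9555
After 'negative': P(infected) = 0.15·0.9555 / (0.15·0.9555 + 0.65·0.0445) ≈ 0.8322

0.832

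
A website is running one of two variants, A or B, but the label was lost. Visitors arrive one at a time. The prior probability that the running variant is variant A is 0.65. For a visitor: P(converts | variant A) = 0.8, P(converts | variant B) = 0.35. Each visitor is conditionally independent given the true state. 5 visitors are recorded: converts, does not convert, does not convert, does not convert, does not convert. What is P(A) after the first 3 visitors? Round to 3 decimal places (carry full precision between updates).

After 'converts': P(A) = 0.8·0.6500 / (0.8·0.6500 + 0.35·0.3500) ≈ 0.8093
After 'does not convert': P(A) = 0.2·0.8093 / (0.2·0.8093 + 0.65·0.1907) ≈ 0.5664
After 'does not convert': P(A) = 0.2·0.5664 / (0.2·0.5664 + 0.65·0.4336) ≈ 0.2867

0.287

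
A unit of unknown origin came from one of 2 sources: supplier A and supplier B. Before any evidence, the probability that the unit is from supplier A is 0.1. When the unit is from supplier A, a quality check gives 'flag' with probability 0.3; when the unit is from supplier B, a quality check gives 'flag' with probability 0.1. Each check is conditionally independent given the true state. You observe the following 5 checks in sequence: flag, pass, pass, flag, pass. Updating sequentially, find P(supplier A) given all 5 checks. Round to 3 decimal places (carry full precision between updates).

After 'flag': P(supplier A) = 0.3·0.1000 / (0.3·0.1000 + 0.1·0.9000) ≈ 0.2500
After 'pass': P(supplier A) = 0.7·0.2500 / (0.7·0.2500 + 0.9·0.7500) ≈ 0.2059
After 'pass': P(supplier A) = 0.7·0.2059 / (0.7·0.2059 + 0.9·0.7941) ≈ 0.1678
After 'flag': P(supplier A) = 0.3·0.1678 / (0.3·0.1678 + 0.1·0.8322) ≈ 0.3769
After 'pass': P(supplier A) = 0.7·0.3769 / (0.7·0.3769 + 0.9·0.6231) ≈ 0.3200

0.320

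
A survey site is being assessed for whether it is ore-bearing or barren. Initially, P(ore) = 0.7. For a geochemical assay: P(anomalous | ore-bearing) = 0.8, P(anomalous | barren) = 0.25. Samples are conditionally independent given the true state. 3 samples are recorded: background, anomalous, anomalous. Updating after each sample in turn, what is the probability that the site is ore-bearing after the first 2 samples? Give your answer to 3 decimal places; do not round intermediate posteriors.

After 'background': P(ore) = 0.2·0.7000 / (0.2·0.7000 + 0.75·0.3000) ≈ 0.3836
After 'anomalous': P(ore) = 0.8·0.3836 / (0.8·0.3836 + 0.25·0.6164) ≈ 0.6657

0.666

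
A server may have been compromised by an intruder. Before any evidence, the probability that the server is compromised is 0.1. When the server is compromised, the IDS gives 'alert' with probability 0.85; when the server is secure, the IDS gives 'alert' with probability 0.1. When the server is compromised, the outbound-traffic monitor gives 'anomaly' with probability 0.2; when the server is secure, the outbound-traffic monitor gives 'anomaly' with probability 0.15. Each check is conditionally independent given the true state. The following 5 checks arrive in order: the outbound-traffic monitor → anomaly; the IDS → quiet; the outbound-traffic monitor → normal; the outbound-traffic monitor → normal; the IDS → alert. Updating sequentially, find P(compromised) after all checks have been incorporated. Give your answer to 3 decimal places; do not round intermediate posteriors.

After the outbound-traffic monitor='anomaly': P(compromised) = 0.2·0.1000 / (0.2·0.1000 + 0.15·0.9000) ≈ 0.1290
After the IDS='quiet': P(compromised) = 0.15·0.1290 / (0.15·0.1290 + 0.9·0.8710) ≈ 0.0241
After the outbound-traffic monitor='normal': P(compromised) = 0.8·0.0241 / (0.8·0.0241 + 0.85·0.9759) ≈ 0.0227
After the outbound-traffic monitor='normal': P(compromised) = 0.8·0.0227 / (0.8·0.0227 + 0.85·0.9773) ≈ 0.0214
After the IDS='alert': P(compromised) = 0.85·0.0214 / (0.85·0.0214 + 0.1·0.9786) ≈ 0.1568

0.157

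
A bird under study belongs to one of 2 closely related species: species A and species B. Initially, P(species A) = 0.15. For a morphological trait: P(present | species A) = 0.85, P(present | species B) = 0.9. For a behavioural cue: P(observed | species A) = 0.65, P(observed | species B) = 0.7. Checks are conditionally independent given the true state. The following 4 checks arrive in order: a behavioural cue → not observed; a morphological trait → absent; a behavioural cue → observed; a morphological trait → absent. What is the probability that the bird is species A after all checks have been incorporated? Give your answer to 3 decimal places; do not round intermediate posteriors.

After a behavioural cue='not observed': P(species A) = 0.35·0.1500 / (0.35·0.1500 + 0.3·0.8500) ≈ 0.1707
After a morphological trait='absent': P(species A) = 0.15·0.1707 / (0.15·0.1707 + 0.1·0.8293) ≈ 0.2360
After a behavioural cue='observed': P(species A) = 0.65·0.2360 / (0.65·0.2360 + 0.7·0.7640) ≈ 0.2229
After a morphological trait='absent': P(species A) = 0.15·0.2229 / (0.15·0.2229 + 0.1·0.7771) ≈ 0.3008

0.301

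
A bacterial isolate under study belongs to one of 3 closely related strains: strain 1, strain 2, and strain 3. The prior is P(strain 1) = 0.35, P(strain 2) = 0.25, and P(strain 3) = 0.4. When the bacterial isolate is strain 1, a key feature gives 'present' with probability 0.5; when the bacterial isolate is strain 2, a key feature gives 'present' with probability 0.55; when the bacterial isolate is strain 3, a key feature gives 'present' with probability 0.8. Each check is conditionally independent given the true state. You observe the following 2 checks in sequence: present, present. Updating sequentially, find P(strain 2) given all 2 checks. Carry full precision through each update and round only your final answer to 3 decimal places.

0.180

After 'present': normaliser = 0.5·0.3500 + 0.55·0.2500 + 0.8·0.4000; P(strain 1) ≈ 0.2767, P(strain 2) ≈ 0.2174, P(strain 3) ≈ 0.5059
After 'present': normaliser = 0.5·0.2767 + 0.55·0.2174 + 0.8·0.5059; P(strain 1) ≈ 0.2088, P(strain 2) ≈ 0.1804, P(strain 3) ≈ 0.6108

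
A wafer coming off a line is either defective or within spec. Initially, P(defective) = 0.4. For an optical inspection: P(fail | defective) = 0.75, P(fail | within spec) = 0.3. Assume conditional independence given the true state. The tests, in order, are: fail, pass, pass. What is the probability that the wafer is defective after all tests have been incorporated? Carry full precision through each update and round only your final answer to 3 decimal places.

After 'fail': P(defective) = 0.75·0.4000 / (0.75·0.4000 + 0.3·0.6000) ≈ 0.6250
After 'pass': P(defective) = 0.25·0.6250 / (0.25·0.6250 + 0.7·0.3750) ≈ 0.3731
After 'pass': P(defective) = 0.25·0.3731 / (0.25·0.3731 + 0.7·0.6269) ≈ 0.1753

0.175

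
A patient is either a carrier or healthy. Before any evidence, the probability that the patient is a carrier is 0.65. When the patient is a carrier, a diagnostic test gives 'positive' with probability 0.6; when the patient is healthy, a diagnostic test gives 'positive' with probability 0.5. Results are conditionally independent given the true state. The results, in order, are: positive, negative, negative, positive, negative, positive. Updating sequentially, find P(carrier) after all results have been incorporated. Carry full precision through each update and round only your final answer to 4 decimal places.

Apply Bayes' rule sequentially, carrying P(carrier) forward.
After 'positive': P(carrier) = 0.6·0.6500 / (0.6·0.6500 + 0.5·0.3500) ≈ 0.6903
After 'negative': P(carrier) = 0.4·0.6903 / (0.4·0.6903 + 0.5·0.3097) ≈ 0.6407
After 'negative': P(carrier) = 0.4·0.6407 / (0.4·0.6407 + 0.5·0.3593) ≈ 0.5878
After 'positive': P(carrier) = 0.6·0.5878 / (0.6·0.5878 + 0.5·0.4122) ≈ 0.6312
After 'negative': P(carrier) = 0.4·0.6312 / (0.4·0.6312 + 0.5·0.3688) ≈ 0.5779
After 'positive': P(carrier) = 0.6·0.5779 / (0.6·0.5779 + 0.5·0.4221) ≈ 0.6217

0.6217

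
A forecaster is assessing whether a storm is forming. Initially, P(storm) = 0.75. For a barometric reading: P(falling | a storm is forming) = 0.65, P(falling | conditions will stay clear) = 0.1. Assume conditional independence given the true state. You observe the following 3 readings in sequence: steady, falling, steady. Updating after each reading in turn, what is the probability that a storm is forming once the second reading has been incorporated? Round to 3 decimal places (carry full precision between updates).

After 'steady': P(storm) = 0.35·0.7500 / (0.35·0.7500 + 0.9·0.2500) ≈ 0.5385
After 'falling': P(storm) = 0.65·0.5385 / (0.65·0.5385 + 0.1·0.4615) ≈ 0.8835

0.883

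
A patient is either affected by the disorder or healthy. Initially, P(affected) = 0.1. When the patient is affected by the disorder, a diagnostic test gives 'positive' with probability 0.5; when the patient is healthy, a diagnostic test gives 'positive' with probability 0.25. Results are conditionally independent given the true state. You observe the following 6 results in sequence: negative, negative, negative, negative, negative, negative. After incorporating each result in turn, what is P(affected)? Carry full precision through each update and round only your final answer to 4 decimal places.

0.0097

After 'negative': P(affected) = 0.5·0.1000 / (0.5·0.1000 + 0.75·0.9000) ≈ 0.0690
After 'negative': P(affected) = 0.5·0.0690 / (0.5·0.0690 + 0.75·0.9310) ≈ 0.0471
After 'negative': P(affected) = 0.5·0.0471 / (0.5·0.0471 + 0.75·0.9529) ≈ 0.0319
After 'negative': P(affected) = 0.5·0.0319 / (0.5·0.0319 + 0.75·0.9681) ≈ 0.0215
After 'negative': P(affected) = 0.5·0.0215 / (0.5·0.0215 + 0.75·0.9785) ≈ 0.0144
After 'negative': P(affected) = 0.5·0.0144 / (0.5·0.0144 + 0.75·0.9856) ≈ 0.0097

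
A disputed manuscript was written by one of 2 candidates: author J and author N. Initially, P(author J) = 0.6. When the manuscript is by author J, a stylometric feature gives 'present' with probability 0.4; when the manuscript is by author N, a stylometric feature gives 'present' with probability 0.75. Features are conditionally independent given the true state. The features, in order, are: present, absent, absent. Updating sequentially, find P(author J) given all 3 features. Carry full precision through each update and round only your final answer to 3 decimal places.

Each posterior becomes the prior for the next update.
After 'present': P(author J) = 0.4·0.6000 / (0.4·0.6000 + 0.75·0.4000) ≈ 0.4444
After 'absent': P(author J) = 0.6·0.4444 / (0.6·0.4444 + 0.25·0.5556) ≈ 0.6575
After 'absent': P(author J) = 0.6·0.6575 / (0.6·0.6575 + 0.25·0.3425) ≈ 0.8217

0.822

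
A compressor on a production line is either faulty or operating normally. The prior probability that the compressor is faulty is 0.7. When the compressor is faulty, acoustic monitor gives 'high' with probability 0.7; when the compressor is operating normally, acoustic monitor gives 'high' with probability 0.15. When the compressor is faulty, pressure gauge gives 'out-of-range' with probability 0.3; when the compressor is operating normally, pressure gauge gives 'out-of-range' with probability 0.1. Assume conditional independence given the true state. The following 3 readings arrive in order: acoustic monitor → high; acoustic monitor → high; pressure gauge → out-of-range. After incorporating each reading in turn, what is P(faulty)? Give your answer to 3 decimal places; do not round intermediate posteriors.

0.993

Each posterior becomes the prior for the next update.
After acoustic monitor='high': P(faulty) = 0.7·0.7000 / (0.7·0.7000 + 0.15·0.3000) ≈ 0.9159
After acoustic monitor='high': P(faulty) = 0.7·0.9159 / (0.7·0.9159 + 0.15·0.0841) ≈ 0.9807
After pressure gauge='out-of-range': P(faulty) = 0.3·0.9807 / (0.3·0.9807 + 0.1·0.0193) ≈ 0.9935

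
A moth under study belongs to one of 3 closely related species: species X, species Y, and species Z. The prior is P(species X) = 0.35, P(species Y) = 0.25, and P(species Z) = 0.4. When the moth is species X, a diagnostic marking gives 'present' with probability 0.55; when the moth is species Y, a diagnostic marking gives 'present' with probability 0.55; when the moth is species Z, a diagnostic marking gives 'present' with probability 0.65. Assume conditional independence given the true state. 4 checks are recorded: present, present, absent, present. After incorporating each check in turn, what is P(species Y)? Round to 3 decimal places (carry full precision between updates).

After 'present': normaliser = 0.55·0.3500 + 0.55·0.2500 + 0.65·0.4000; P(species X) ≈ 0.3263, P(species Y) ≈ 0.2331, P(species Z) ≈ 0.4407
After 'present': normaliser = 0.55·0.3263 + 0.55·0.2331 + 0.65·0.4407; P(species X) ≈ 0.3021, P(species Y) ≈ 0.2158, P(species Z) ≈ 0.4822
After 'absent': normaliser = 0.45·0.3021 + 0.45·0.2158 + 0.35·0.4822; P(species X) ≈ 0.3383, P(species Y) ≈ 0.2417, P(species Z) ≈ 0.4200
After 'present': normaliser = 0.55·0.3383 + 0.55·0.2417 + 0.65·0.4200; P(species X) ≈ 0.3143, P(species Y) ≈ 0.2245, P(species Z) ≈ 0.4612

0.225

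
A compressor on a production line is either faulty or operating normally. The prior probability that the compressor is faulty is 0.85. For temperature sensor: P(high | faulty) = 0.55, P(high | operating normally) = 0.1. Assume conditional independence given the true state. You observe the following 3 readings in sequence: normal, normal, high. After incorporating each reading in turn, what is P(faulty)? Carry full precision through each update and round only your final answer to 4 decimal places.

0.8863

After 'normal': P(faulty) = 0.45·0.8500 / (0.45·0.8500 + 0.9·0.1500) ≈ 0.7391
After 'normal': P(faulty) = 0.45·0.7391 / (0.45·0.7391 + 0.9·0.2609) ≈ 0.5862
After 'high': P(faulty) = 0.55·0.5862 / (0.55·0.5862 + 0.1·0.4138) ≈ 0.8863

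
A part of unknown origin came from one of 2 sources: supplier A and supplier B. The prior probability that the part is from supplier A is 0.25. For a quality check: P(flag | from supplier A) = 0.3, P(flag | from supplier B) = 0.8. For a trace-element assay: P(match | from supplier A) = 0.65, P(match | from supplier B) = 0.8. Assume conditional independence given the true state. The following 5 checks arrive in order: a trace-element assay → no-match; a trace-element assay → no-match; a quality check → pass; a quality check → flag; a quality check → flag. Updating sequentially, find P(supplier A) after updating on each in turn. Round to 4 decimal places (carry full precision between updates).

After a trace-element assay='no-match': P(supplier A) = 0.35·0.2500 / (0.35·0.2500 + 0.2·0.7500) ≈ 0.3684
After a trace-element assay='no-match': P(supplier A) = 0.35·0.3684 / (0.35·0.3684 + 0.2·0.6316) ≈ 0.5052
After a quality check='pass': P(supplier A) = 0.7·0.5052 / (0.7·0.5052 + 0.2·0.4948) ≈ 0.7813
After a quality check='flag': P(supplier A) = 0.3·0.7813 / (0.3·0.7813 + 0.8·0.2187) ≈ 0.5726
After a quality check='flag': P(supplier A) = 0.3·0.5726 / (0.3·0.5726 + 0.8·0.4274) ≈ 0.3344

0.3344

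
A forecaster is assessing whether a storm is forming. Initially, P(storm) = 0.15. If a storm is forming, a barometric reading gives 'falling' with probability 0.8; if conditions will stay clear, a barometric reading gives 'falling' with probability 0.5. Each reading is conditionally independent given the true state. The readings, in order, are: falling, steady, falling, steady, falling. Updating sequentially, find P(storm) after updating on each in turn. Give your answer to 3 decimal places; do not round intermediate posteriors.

After 'falling': P(storm) = 0.8·0.1500 / (0.8·0.1500 + 0.5·0.8500) ≈ 0.2202
After 'steady': P(storm) = 0.2·0.2202 / (0.2·0.2202 + 0.5·0.7798) ≈ 0.1015
After 'falling': P(storm) = 0.8·0.1015 / (0.8·0.1015 + 0.5·0.8985) ≈ 0.1530
After 'steady': P(storm) = 0.2·0.1530 / (0.2·0.1530 + 0.5·0.8470) ≈ 0.0674
After 'falling': P(storm) = 0.8·0.0674 / (0.8·0.0674 + 0.5·0.9326) ≈ 0.1037

0.104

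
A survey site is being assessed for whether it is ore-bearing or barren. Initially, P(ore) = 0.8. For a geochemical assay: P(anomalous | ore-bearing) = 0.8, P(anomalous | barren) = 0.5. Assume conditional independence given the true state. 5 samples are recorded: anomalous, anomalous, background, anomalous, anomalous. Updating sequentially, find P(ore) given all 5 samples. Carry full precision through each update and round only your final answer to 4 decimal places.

After 'anomalous': P(ore) = 0.8·0.8000 / (0.8·0.8000 + 0.5·0.2000) ≈ 0.8649
After 'anomalous': P(ore) = 0.8·0.8649 / (0.8·0.8649 + 0.5·0.1351) ≈ 0.9110
After 'background': P(ore) = 0.2·0.9110 / (0.2·0.9110 + 0.5·0.0890) ≈ 0.8038
After 'anomalous': P(ore) = 0.8·0.8038 / (0.8·0.8038 + 0.5·0.1962) ≈ 0.8676
After 'anomalous': P(ore) = 0.8·0.8676 / (0.8·0.8676 + 0.5·0.1324) ≈ 0.9129

0.9129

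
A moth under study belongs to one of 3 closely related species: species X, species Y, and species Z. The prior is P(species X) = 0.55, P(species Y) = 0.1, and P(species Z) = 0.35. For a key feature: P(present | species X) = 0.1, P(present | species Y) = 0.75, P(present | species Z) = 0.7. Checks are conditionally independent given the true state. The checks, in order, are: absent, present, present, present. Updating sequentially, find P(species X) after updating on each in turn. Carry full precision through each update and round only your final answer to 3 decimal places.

After 'absent': normaliser = 0.9·0.5500 + 0.25·0.1000 + 0.3·0.3500; P(species X) ≈ 0.7920, P(species Y) ≈ 0.0400, P(species Z) ≈ 0.1680
After 'present': normaliser = 0.1·0.7920 + 0.75·0.0400 + 0.7·0.1680; P(species X) ≈ 0.3492, P(species Y) ≈ 0.1323, P(species Z) ≈ 0.5185
After 'present': normaliser = 0.1·0.3492 + 0.75·0.1323 + 0.7·0.5185; P(species X) ≈ 0.0703, P(species Y) ≈ 0.1996, P(species Z) ≈ 0.7302
After 'present': normaliser = 0.1·0.0703 + 0.75·0.1996 + 0.7·0.7302; P(species X) ≈ 0.0105, P(species Y) ≈ 0.2241, P(species Z) ≈ 0.7654

0.011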